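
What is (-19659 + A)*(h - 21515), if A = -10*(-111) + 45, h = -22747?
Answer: 819024048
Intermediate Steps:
A = 1155 (A = 1110 + 45 = 1155)
(-19659 + A)*(h - 21515) = (-19659 + 1155)*(-22747 - 21515) = -18504*(-44262) = 819024048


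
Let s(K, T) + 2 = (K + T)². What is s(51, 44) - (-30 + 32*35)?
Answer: 7933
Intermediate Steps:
s(K, T) = -2 + (K + T)²
s(51, 44) - (-30 + 32*35) = (-2 + (51 + 44)²) - (-30 + 32*35) = (-2 + 95²) - (-30 + 1120) = (-2 + 9025) - 1*1090 = 9023 - 1090 = 7933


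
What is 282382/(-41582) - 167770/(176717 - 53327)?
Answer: -2090966356/256540149 ≈ -8.1506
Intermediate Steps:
282382/(-41582) - 167770/(176717 - 53327) = 282382*(-1/41582) - 167770/123390 = -141191/20791 - 167770*1/123390 = -141191/20791 - 16777/12339 = -2090966356/256540149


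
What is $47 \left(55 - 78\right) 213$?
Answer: $-230253$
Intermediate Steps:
$47 \left(55 - 78\right) 213 = 47 \left(-23\right) 213 = \left(-1081\right) 213 = -230253$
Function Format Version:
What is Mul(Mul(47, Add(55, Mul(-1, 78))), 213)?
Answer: -230253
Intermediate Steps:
Mul(Mul(47, Add(55, Mul(-1, 78))), 213) = Mul(Mul(47, Add(55, -78)), 213) = Mul(Mul(47, -23), 213) = Mul(-1081, 213) = -230253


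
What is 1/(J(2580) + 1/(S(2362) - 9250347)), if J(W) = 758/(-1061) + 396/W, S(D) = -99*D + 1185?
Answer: -432642909000/242683291823 ≈ -1.7827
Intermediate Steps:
S(D) = 1185 - 99*D
J(W) = -758/1061 + 396/W (J(W) = 758*(-1/1061) + 396/W = -758/1061 + 396/W)
1/(J(2580) + 1/(S(2362) - 9250347)) = 1/((-758/1061 + 396/2580) + 1/((1185 - 99*2362) - 9250347)) = 1/((-758/1061 + 396*(1/2580)) + 1/((1185 - 233838) - 9250347)) = 1/((-758/1061 + 33/215) + 1/(-232653 - 9250347)) = 1/(-127957/228115 + 1/(-9483000)) = 1/(-127957/228115 - 1/9483000) = 1/(-242683291823/432642909000) = -432642909000/242683291823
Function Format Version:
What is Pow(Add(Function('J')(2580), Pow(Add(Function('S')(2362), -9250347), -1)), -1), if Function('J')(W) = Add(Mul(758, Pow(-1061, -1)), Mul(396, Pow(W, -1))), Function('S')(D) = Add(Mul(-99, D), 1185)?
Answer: Rational(-432642909000, 242683291823) ≈ -1.7827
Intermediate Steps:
Function('S')(D) = Add(1185, Mul(-99, D))
Function('J')(W) = Add(Rational(-758, 1061), Mul(396, Pow(W, -1))) (Function('J')(W) = Add(Mul(758, Rational(-1, 1061)), Mul(396, Pow(W, -1))) = Add(Rational(-758, 1061), Mul(396, Pow(W, -1))))
Pow(Add(Function('J')(2580), Pow(Add(Function('S')(2362), -9250347), -1)), -1) = Pow(Add(Add(Rational(-758, 1061), Mul(396, Pow(2580, -1))), Pow(Add(Add(1185, Mul(-99, 2362)), -9250347), -1)), -1) = Pow(Add(Add(Rational(-758, 1061), Mul(396, Rational(1, 2580))), Pow(Add(Add(1185, -233838), -9250347), -1)), -1) = Pow(Add(Add(Rational(-758, 1061), Rational(33, 215)), Pow(Add(-232653, -9250347), -1)), -1) = Pow(Add(Rational(-127957, 228115), Pow(-9483000, -1)), -1) = Pow(Add(Rational(-127957, 228115), Rational(-1, 9483000)), -1) = Pow(Rational(-242683291823, 432642909000), -1) = Rational(-432642909000, 242683291823)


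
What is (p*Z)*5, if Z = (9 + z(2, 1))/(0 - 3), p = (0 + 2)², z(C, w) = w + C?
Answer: -80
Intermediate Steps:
z(C, w) = C + w
p = 4 (p = 2² = 4)
Z = -4 (Z = (9 + (2 + 1))/(0 - 3) = (9 + 3)/(-3) = 12*(-⅓) = -4)
(p*Z)*5 = (4*(-4))*5 = -16*5 = -80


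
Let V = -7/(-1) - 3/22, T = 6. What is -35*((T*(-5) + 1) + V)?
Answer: 17045/22 ≈ 774.77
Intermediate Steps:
V = 151/22 (V = -7*(-1) - 3*1/22 = 7 - 3/22 = 151/22 ≈ 6.8636)
-35*((T*(-5) + 1) + V) = -35*((6*(-5) + 1) + 151/22) = -35*((-30 + 1) + 151/22) = -35*(-29 + 151/22) = -35*(-487/22) = 17045/22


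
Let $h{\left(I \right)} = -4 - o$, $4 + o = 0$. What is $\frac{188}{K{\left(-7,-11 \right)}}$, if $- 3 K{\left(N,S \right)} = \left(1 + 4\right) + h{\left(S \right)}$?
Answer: $- \frac{564}{5} \approx -112.8$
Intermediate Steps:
$o = -4$ ($o = -4 + 0 = -4$)
$h{\left(I \right)} = 0$ ($h{\left(I \right)} = -4 - -4 = -4 + 4 = 0$)
$K{\left(N,S \right)} = - \frac{5}{3}$ ($K{\left(N,S \right)} = - \frac{\left(1 + 4\right) + 0}{3} = - \frac{5 + 0}{3} = \left(- \frac{1}{3}\right) 5 = - \frac{5}{3}$)
$\frac{188}{K{\left(-7,-11 \right)}} = \frac{188}{- \frac{5}{3}} = 188 \left(- \frac{3}{5}\right) = - \frac{564}{5}$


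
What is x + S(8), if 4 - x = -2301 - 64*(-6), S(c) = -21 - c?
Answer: 1892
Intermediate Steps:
x = 1921 (x = 4 - (-2301 - 64*(-6)) = 4 - (-2301 - 1*(-384)) = 4 - (-2301 + 384) = 4 - 1*(-1917) = 4 + 1917 = 1921)
x + S(8) = 1921 + (-21 - 1*8) = 1921 + (-21 - 8) = 1921 - 29 = 1892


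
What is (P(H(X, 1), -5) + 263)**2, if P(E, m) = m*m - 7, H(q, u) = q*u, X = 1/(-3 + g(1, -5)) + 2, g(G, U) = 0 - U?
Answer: 78961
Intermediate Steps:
g(G, U) = -U
X = 5/2 (X = 1/(-3 - 1*(-5)) + 2 = 1/(-3 + 5) + 2 = 1/2 + 2 = 5/2 ≈ 2.5000)
P(E, m) = -7 + m**2 (P(E, m) = m**2 - 7 = -7 + m**2)
(P(H(X, 1), -5) + 263)**2 = ((-7 + (-5)**2) + 263)**2 = ((-7 + 25) + 263)**2 = (18 + 263)**2 = 281**2 = 78961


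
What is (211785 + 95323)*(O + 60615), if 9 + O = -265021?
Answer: -62777481820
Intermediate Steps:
O = -265030 (O = -9 - 265021 = -265030)
(211785 + 95323)*(O + 60615) = (211785 + 95323)*(-265030 + 60615) = 307108*(-204415) = -62777481820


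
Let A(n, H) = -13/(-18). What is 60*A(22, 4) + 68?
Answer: 334/3 ≈ 111.33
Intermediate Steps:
A(n, H) = 13/18 (A(n, H) = -13*(-1/18) = 13/18)
60*A(22, 4) + 68 = 60*(13/18) + 68 = 130/3 + 68 = 334/3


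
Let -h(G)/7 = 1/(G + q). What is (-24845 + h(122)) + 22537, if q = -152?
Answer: -69233/30 ≈ -2307.8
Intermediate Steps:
h(G) = -7/(-152 + G) (h(G) = -7/(G - 152) = -7/(-152 + G))
(-24845 + h(122)) + 22537 = (-24845 - 7/(-152 + 122)) + 22537 = (-24845 - 7/(-30)) + 22537 = (-24845 - 7*(-1/30)) + 22537 = (-24845 + 7/30) + 22537 = -745343/30 + 22537 = -69233/30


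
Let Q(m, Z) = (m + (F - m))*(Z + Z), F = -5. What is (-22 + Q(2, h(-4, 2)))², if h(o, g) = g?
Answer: 1764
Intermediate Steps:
Q(m, Z) = -10*Z (Q(m, Z) = (m + (-5 - m))*(Z + Z) = -10*Z)
(-22 + Q(2, h(-4, 2)))² = (-22 - 10*2)² = (-22 - 20)² = (-42)² = 1764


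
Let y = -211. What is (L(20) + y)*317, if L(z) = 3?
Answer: -65936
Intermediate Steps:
(L(20) + y)*317 = (3 - 211)*317 = -208*317 = -65936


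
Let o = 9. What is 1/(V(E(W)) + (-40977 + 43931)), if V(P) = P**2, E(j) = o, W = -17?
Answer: 1/3035 ≈ 0.00032949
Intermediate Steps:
E(j) = 9
1/(V(E(W)) + (-40977 + 43931)) = 1/(9**2 + (-40977 + 43931)) = 1/(81 + 2954) = 1/3035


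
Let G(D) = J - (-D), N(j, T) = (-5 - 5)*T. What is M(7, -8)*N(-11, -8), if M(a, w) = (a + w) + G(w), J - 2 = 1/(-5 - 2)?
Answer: -4000/7 ≈ -571.43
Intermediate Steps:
N(j, T) = -10*T
J = 13/7 (J = 2 + 1/(-5 - 2) = 2 + 1/(-7) = 2 - ⅐ = 13/7 ≈ 1.8571)
G(D) = 13/7 + D (G(D) = 13/7 - (-D) = 13/7 - (-1)*D = 13/7 + D)
M(a, w) = 13/7 + a + 2*w (M(a, w) = (a + w) + (13/7 + w) = 13/7 + a + 2*w)
M(7, -8)*N(-11, -8) = (13/7 + 7 + 2*(-8))*(-10*(-8)) = (13/7 + 7 - 16)*80 = -50/7*80 = -4000/7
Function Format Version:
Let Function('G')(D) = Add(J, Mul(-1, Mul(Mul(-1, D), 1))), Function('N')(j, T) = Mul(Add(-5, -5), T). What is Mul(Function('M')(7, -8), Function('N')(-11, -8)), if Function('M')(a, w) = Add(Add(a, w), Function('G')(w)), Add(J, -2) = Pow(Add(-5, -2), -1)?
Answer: Rational(-4000, 7) ≈ -571.43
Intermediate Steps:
Function('N')(j, T) = Mul(-10, T)
J = Rational(13, 7) (J = Add(2, Pow(Add(-5, -2), -1)) = Add(2, Pow(-7, -1)) = Add(2, Rational(-1, 7)) = Rational(13, 7) ≈ 1.8571)
Function('G')(D) = Add(Rational(13, 7), D) (Function('G')(D) = Add(Rational(13, 7), Mul(-1, Mul(Mul(-1, D), 1))) = Add(Rational(13, 7), Mul(-1, Mul(-1, D))) = Add(Rational(13, 7), D))
Function('M')(a, w) = Add(Rational(13, 7), a, Mul(2, w)) (Function('M')(a, w) = Add(Add(a, w), Add(Rational(13, 7), w)) = Add(Rational(13, 7), a, Mul(2, w)))
Mul(Function('M')(7, -8), Function('N')(-11, -8)) = Mul(Add(Rational(13, 7), 7, Mul(2, -8)), Mul(-10, -8)) = Mul(Add(Rational(13, 7), 7, -16), 80) = Mul(Rational(-50, 7), 80) = Rational(-4000, 7)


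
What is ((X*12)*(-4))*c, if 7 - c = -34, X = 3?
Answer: -5904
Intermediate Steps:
c = 41 (c = 7 - 1*(-34) = 7 + 34 = 41)
((X*12)*(-4))*c = ((3*12)*(-4))*41 = (36*(-4))*41 = -144*41 = -5904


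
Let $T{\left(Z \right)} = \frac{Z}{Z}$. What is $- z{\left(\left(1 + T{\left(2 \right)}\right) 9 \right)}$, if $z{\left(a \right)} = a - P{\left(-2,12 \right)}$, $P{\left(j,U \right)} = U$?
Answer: $-6$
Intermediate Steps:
$T{\left(Z \right)} = 1$
$z{\left(a \right)} = -12 + a$ ($z{\left(a \right)} = a - 12 = -12 + a$)
$- z{\left(\left(1 + T{\left(2 \right)}\right) 9 \right)} = - (-12 + \left(1 + 1\right) 9) = - (-12 + 2 \cdot 9) = - (-12 + 18) = \left(-1\right) 6 = -6$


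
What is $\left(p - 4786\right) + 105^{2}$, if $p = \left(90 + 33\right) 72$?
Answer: $15095$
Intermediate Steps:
$p = 8856$ ($p = 123 \cdot 72 = 8856$)
$\left(p - 4786\right) + 105^{2} = \left(8856 - 4786\right) + 105^{2} = 4070 + 11025 = 15095$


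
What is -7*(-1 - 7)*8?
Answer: 448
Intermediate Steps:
-7*(-1 - 7)*8 = -7*(-8)*8 = -1*(-56)*8 = 56*8 = 448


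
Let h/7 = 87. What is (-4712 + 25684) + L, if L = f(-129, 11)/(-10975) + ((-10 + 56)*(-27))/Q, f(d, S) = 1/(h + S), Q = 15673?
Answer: 2236590933297327/106646928500 ≈ 20972.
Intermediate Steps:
h = 609 (h = 7*87 = 609)
f(d, S) = 1/(609 + S)
L = -8451204673/106646928500 (L = 1/((609 + 11)*(-10975)) + ((-10 + 56)*(-27))/15673 = -1/10975/620 + (46*(-27))*(1/15673) = (1/620)*(-1/10975) - 1242*1/15673 = -1/6804500 - 1242/15673 = -8451204673/106646928500 ≈ -0.079245)
(-4712 + 25684) + L = (-4712 + 25684) - 8451204673/106646928500 = 20972 - 8451204673/106646928500 = 2236590933297327/106646928500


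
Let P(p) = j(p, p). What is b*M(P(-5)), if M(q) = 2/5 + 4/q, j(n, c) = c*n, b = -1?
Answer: -14/25 ≈ -0.56000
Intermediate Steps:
P(p) = p**2 (P(p) = p*p = p**2)
M(q) = 2/5 + 4/q (M(q) = 2*(1/5) + 4/q = 2/5 + 4/q)
b*M(P(-5)) = -(2/5 + 4/((-5)**2)) = -(2/5 + 4/25) = -1*14/25 = -14/25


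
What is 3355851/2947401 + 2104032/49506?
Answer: 353753376691/8106335217 ≈ 43.639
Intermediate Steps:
3355851/2947401 + 2104032/49506 = 3355851*(1/2947401) + 2104032*(1/49506) = 1118617/982467 + 350672/8251 = 353753376691/8106335217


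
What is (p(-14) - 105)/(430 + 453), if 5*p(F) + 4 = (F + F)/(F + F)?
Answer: -528/4415 ≈ -0.11959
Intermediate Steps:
p(F) = -⅗ (p(F) = -⅘ + ((F + F)/(F + F))/5 = -⅘ + ((2*F)/((2*F)))/5 = -⅘ + ((2*F)*(1/(2*F)))/5 = -⅘ + (⅕)*1 = -⅘ + ⅕ = -⅗)
(p(-14) - 105)/(430 + 453) = (-⅗ - 105)/(430 + 453) = -528/5/883 = -528/5*1/883 = -528/4415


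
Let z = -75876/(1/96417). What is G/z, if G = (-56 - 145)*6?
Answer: 67/406429794 ≈ 1.6485e-7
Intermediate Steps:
G = -1206 (G = -201*6 = -1206)
z = -7315736292 (z = -75876/1/96417 = -75876*96417 = -7315736292)
G/z = -1206/(-7315736292) = -1206*(-1/7315736292) = 67/406429794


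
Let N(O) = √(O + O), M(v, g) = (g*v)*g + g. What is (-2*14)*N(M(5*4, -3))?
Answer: -28*√354 ≈ -526.82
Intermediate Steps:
M(v, g) = g + v*g² (M(v, g) = v*g² + g = g + v*g²)
N(O) = √2*√O (N(O) = √(2*O) = √2*√O)
(-2*14)*N(M(5*4, -3)) = (-2*14)*(√2*√(-3*(1 - 15*4))) = -28*√2*√(-3*(1 - 3*20)) = -28*√2*√(-3*(1 - 60)) = -28*√2*√(-3*(-59)) = -28*√2*√177 = -28*√354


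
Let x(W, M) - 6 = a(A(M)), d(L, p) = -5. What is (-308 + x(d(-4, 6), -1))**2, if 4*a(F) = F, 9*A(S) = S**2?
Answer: 118178641/1296 ≈ 91187.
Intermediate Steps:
A(S) = S**2/9
a(F) = F/4
x(W, M) = 6 + M**2/36 (x(W, M) = 6 + (M**2/9)/4 = 6 + M**2/36)
(-308 + x(d(-4, 6), -1))**2 = (-308 + (6 + (1/36)*(-1)**2))**2 = (-308 + (6 + (1/36)*1))**2 = (-308 + (6 + 1/36))**2 = (-308 + 217/36)**2 = (-10871/36)**2 = 118178641/1296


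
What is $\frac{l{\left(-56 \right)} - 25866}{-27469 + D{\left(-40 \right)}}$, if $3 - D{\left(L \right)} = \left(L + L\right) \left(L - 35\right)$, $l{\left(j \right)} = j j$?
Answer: $\frac{11365}{16733} \approx 0.6792$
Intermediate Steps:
$l{\left(j \right)} = j^{2}$
$D{\left(L \right)} = 3 - 2 L \left(-35 + L\right)$ ($D{\left(L \right)} = 3 - \left(L + L\right) \left(L - 35\right) = 3 - 2 L \left(-35 + L\right)$)
$\frac{l{\left(-56 \right)} - 25866}{-27469 + D{\left(-40 \right)}} = \frac{\left(-56\right)^{2} - 25866}{-27469 + \left(3 - 2 \left(-40\right)^{2} + 70 \left(-40\right)\right)} = \frac{3136 - 25866}{-27469 - 5997} = - \frac{22730}{-27469 - 5997} = - \frac{22730}{-33466} = \left(-22730\right) \left(- \frac{1}{33466}\right) = \frac{11365}{16733}$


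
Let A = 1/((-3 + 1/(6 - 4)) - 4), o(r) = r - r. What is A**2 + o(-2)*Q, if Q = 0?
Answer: 4/169 ≈ 0.023669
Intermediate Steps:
o(r) = 0
A = -2/13 (A = 1/((-3 + 1/2) - 4) = 1/(-5/2 - 4) = 1/(-13/2) = -2/13 ≈ -0.15385)
A**2 + o(-2)*Q = (-2/13)**2 + 0*0 = 4/169 + 0 = 4/169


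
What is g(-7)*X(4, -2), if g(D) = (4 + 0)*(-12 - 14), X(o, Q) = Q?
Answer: 208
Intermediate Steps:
g(D) = -104 (g(D) = 4*(-26) = -104)
g(-7)*X(4, -2) = -104*(-2) = 208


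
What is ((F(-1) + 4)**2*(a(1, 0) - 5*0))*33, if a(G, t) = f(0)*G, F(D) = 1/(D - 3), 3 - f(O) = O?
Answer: 22275/16 ≈ 1392.2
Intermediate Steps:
f(O) = 3 - O
F(D) = 1/(-3 + D)
a(G, t) = 3*G (a(G, t) = (3 - 1*0)*G = (3 + 0)*G = 3*G)
((F(-1) + 4)**2*(a(1, 0) - 5*0))*33 = ((1/(-3 - 1) + 4)**2*(3*1 - 5*0))*33 = ((1/(-4) + 4)**2*(3 + 0))*33 = ((-1/4 + 4)**2*3)*33 = ((15/4)**2*3)*33 = ((225/16)*3)*33 = (675/16)*33 = 22275/16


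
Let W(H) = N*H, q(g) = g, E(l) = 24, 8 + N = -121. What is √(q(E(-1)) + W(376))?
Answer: 4*I*√3030 ≈ 220.18*I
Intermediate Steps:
N = -129 (N = -8 - 121 = -129)
W(H) = -129*H
√(q(E(-1)) + W(376)) = √(24 - 129*376) = √(24 - 48504) = √(-48480) = 4*I*√3030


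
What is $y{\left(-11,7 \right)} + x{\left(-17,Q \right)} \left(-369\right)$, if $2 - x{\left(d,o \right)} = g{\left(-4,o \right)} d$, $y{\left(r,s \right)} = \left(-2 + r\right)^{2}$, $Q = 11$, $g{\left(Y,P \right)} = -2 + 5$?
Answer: $-19388$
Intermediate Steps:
$g{\left(Y,P \right)} = 3$
$x{\left(d,o \right)} = 2 - 3 d$
$y{\left(-11,7 \right)} + x{\left(-17,Q \right)} \left(-369\right) = \left(-2 - 11\right)^{2} + \left(2 - -51\right) \left(-369\right) = \left(-13\right)^{2} + \left(2 + 51\right) \left(-369\right) = 169 + 53 \left(-369\right) = 169 - 19557 = -19388$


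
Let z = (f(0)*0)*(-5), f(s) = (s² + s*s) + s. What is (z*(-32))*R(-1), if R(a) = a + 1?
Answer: 0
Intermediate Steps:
R(a) = 1 + a
f(s) = s + 2*s² (f(s) = (s² + s²) + s = 2*s² + s = s + 2*s²)
z = 0 (z = ((0*(1 + 2*0))*0)*(-5) = ((0*(1 + 0))*0)*(-5) = ((0*1)*0)*(-5) = (0*0)*(-5) = 0*(-5) = 0)
(z*(-32))*R(-1) = (0*(-32))*(1 - 1) = 0*0 = 0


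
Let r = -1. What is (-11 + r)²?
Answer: 144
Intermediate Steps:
(-11 + r)² = (-11 - 1)² = (-12)² = 144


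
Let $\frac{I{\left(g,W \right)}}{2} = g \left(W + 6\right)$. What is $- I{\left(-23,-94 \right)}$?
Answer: $-4048$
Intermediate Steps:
$I{\left(g,W \right)} = 2 g \left(6 + W\right)$ ($I{\left(g,W \right)} = 2 g \left(W + 6\right) = 2 g \left(6 + W\right)$)
$- I{\left(-23,-94 \right)} = - 2 \left(-23\right) \left(6 - 94\right) = - 2 \left(-23\right) \left(-88\right) = \left(-1\right) 4048 = -4048$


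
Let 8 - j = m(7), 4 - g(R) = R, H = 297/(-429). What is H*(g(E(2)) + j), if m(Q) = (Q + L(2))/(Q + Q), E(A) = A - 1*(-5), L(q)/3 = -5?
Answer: -27/7 ≈ -3.8571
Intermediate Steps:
L(q) = -15 (L(q) = 3*(-5) = -15)
E(A) = 5 + A (E(A) = A + 5 = 5 + A)
H = -9/13 (H = 297*(-1/429) = -9/13 ≈ -0.69231)
g(R) = 4 - R
m(Q) = (-15 + Q)/(2*Q) (m(Q) = (Q - 15)/(Q + Q) = (-15 + Q)/((2*Q)) = (-15 + Q)*(1/(2*Q)) = (-15 + Q)/(2*Q))
j = 60/7 (j = 8 - (-15 + 7)/(2*7) = 8 - (-8)/(2*7) = 8 - 1*(-4/7) = 8 + 4/7 = 60/7 ≈ 8.5714)
H*(g(E(2)) + j) = -9*((4 - (5 + 2)) + 60/7)/13 = -9*((4 - 1*7) + 60/7)/13 = -9*((4 - 7) + 60/7)/13 = -9*(-3 + 60/7)/13 = -9/13*39/7 = -27/7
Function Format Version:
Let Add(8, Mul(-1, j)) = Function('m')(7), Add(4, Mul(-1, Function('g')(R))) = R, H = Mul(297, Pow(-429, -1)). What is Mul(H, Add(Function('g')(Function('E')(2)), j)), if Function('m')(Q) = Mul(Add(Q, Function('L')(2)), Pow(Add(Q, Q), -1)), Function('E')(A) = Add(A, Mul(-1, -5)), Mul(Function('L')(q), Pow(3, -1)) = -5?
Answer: Rational(-27, 7) ≈ -3.8571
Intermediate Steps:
Function('L')(q) = -15 (Function('L')(q) = Mul(3, -5) = -15)
Function('E')(A) = Add(5, A) (Function('E')(A) = Add(A, 5) = Add(5, A))
H = Rational(-9, 13) (H = Mul(297, Rational(-1, 429)) = Rational(-9, 13) ≈ -0.69231)
Function('g')(R) = Add(4, Mul(-1, R))
Function('m')(Q) = Mul(Rational(1, 2), Pow(Q, -1), Add(-15, Q)) (Function('m')(Q) = Mul(Add(Q, -15), Pow(Add(Q, Q), -1)) = Mul(Add(-15, Q), Pow(Mul(2, Q), -1)) = Mul(Add(-15, Q), Mul(Rational(1, 2), Pow(Q, -1))) = Mul(Rational(1, 2), Pow(Q, -1), Add(-15, Q)))
j = Rational(60, 7) (j = Add(8, Mul(-1, Mul(Rational(1, 2), Pow(7, -1), Add(-15, 7)))) = Add(8, Mul(-1, Mul(Rational(1, 2), Rational(1, 7), -8))) = Add(8, Mul(-1, Rational(-4, 7))) = Add(8, Rational(4, 7)) = Rational(60, 7) ≈ 8.5714)
Mul(H, Add(Function('g')(Function('E')(2)), j)) = Mul(Rational(-9, 13), Add(Add(4, Mul(-1, Add(5, 2))), Rational(60, 7))) = Mul(Rational(-9, 13), Add(Add(4, Mul(-1, 7)), Rational(60, 7))) = Mul(Rational(-9, 13), Add(Add(4, -7), Rational(60, 7))) = Mul(Rational(-9, 13), Add(-3, Rational(60, 7))) = Mul(Rational(-9, 13), Rational(39, 7)) = Rational(-27, 7)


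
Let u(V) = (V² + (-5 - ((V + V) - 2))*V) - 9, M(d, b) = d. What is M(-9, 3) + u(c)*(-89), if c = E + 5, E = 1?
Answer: 5598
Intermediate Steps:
c = 6 (c = 1 + 5 = 6)
u(V) = -9 + V² + V*(-3 - 2*V) (u(V) = (V² + (-5 - (2*V - 2))*V) - 9 = (V² + (-5 - (-2 + 2*V))*V) - 9 = (V² + (-5 + (2 - 2*V))*V) - 9 = (V² + (-3 - 2*V)*V) - 9 = (V² + V*(-3 - 2*V)) - 9 = -9 + V² + V*(-3 - 2*V))
M(-9, 3) + u(c)*(-89) = -9 + (-9 - 1*6² - 3*6)*(-89) = -9 + (-9 - 1*36 - 18)*(-89) = -9 + (-9 - 36 - 18)*(-89) = -9 - 63*(-89) = -9 + 5607 = 5598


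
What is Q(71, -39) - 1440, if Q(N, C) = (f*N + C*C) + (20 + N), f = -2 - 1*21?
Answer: -1461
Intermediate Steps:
f = -23 (f = -2 - 21 = -23)
Q(N, C) = 20 + C² - 22*N (Q(N, C) = (-23*N + C*C) + (20 + N) = (-23*N + C²) + (20 + N) = (C² - 23*N) + (20 + N) = 20 + C² - 22*N)
Q(71, -39) - 1440 = (20 + (-39)² - 22*71) - 1440 = (20 + 1521 - 1562) - 1440 = -21 - 1440 = -1461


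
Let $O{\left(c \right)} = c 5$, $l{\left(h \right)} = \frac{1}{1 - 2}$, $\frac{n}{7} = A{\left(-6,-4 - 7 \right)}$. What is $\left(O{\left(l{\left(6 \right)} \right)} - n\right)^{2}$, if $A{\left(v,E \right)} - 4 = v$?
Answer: $81$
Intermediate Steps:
$A{\left(v,E \right)} = 4 + v$
$n = -14$ ($n = 7 \left(4 - 6\right) = 7 \left(-2\right) = -14$)
$l{\left(h \right)} = -1$ ($l{\left(h \right)} = \frac{1}{-1} = -1$)
$O{\left(c \right)} = 5 c$
$\left(O{\left(l{\left(6 \right)} \right)} - n\right)^{2} = \left(5 \left(-1\right) - -14\right)^{2} = \left(-5 + 14\right)^{2} = 9^{2} = 81$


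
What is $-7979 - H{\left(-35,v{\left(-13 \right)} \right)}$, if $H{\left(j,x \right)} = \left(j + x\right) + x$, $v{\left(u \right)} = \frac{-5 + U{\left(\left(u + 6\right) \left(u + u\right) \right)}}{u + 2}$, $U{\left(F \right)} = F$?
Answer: $- \frac{87030}{11} \approx -7911.8$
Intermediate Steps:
$v{\left(u \right)} = \frac{-5 + 2 u \left(6 + u\right)}{2 + u}$ ($v{\left(u \right)} = \frac{-5 + \left(u + 6\right) \left(u + u\right)}{u + 2} = \frac{-5 + \left(6 + u\right) 2 u}{2 + u} = \frac{-5 + 2 u \left(6 + u\right)}{2 + u}$)
$H{\left(j,x \right)} = j + 2 x$
$-7979 - H{\left(-35,v{\left(-13 \right)} \right)} = -7979 - \left(-35 + 2 \frac{-5 + 2 \left(-13\right) \left(6 - 13\right)}{2 - 13}\right) = -7979 - \left(-35 + 2 \frac{-5 + 2 \left(-13\right) \left(-7\right)}{-11}\right) = -7979 - \left(-35 + 2 \left(- \frac{-5 + 182}{11}\right)\right) = -7979 - \left(-35 + 2 \left(\left(- \frac{1}{11}\right) 177\right)\right) = -7979 - \left(-35 + 2 \left(- \frac{177}{11}\right)\right) = -7979 - \left(-35 - \frac{354}{11}\right) = -7979 - - \frac{739}{11} = -7979 + \frac{739}{11} = - \frac{87030}{11}$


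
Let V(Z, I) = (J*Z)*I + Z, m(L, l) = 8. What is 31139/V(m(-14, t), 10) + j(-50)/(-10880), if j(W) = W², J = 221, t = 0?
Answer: 1841077/1202784 ≈ 1.5307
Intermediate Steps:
V(Z, I) = Z + 221*I*Z (V(Z, I) = (221*Z)*I + Z = 221*I*Z + Z = Z + 221*I*Z)
31139/V(m(-14, t), 10) + j(-50)/(-10880) = 31139/((8*(1 + 221*10))) + (-50)²/(-10880) = 31139/((8*(1 + 2210))) + 2500*(-1/10880) = 31139/((8*2211)) - 125/544 = 31139/17688 - 125/544 = 1841077/1202784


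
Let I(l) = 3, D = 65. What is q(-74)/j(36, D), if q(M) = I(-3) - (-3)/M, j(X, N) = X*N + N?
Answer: 219/177970 ≈ 0.0012305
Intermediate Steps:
j(X, N) = N + N*X (j(X, N) = N*X + N = N + N*X)
q(M) = 3 + 3/M (q(M) = 3 - (-3)/M = 3 + 3/M)
q(-74)/j(36, D) = (3 + 3/(-74))/((65*(1 + 36))) = (3 + 3*(-1/74))/((65*37)) = (3 - 3/74)/2405 = (219/74)*(1/2405) = 219/177970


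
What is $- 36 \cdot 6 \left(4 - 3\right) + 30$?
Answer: $-186$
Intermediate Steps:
$- 36 \cdot 6 \left(4 - 3\right) + 30 = - 36 \cdot 6 \cdot 1 + 30 = \left(-36\right) 6 + 30 = -216 + 30 = -186$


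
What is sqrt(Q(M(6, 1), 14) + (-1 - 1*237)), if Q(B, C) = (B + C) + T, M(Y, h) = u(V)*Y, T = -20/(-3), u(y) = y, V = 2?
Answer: 2*I*sqrt(462)/3 ≈ 14.329*I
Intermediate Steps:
T = 20/3 (T = -20*(-1/3) = 20/3 ≈ 6.6667)
M(Y, h) = 2*Y
Q(B, C) = 20/3 + B + C (Q(B, C) = (B + C) + 20/3 = 20/3 + B + C)
sqrt(Q(M(6, 1), 14) + (-1 - 1*237)) = sqrt((20/3 + 2*6 + 14) + (-1 - 1*237)) = sqrt((20/3 + 12 + 14) + (-1 - 237)) = sqrt(98/3 - 238) = sqrt(-616/3) = 2*I*sqrt(462)/3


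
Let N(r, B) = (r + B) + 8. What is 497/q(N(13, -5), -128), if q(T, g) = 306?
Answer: 497/306 ≈ 1.6242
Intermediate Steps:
N(r, B) = 8 + B + r (N(r, B) = (B + r) + 8 = 8 + B + r)
497/q(N(13, -5), -128) = 497/306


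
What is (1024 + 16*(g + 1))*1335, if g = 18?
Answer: 1772880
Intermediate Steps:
(1024 + 16*(g + 1))*1335 = (1024 + 16*(18 + 1))*1335 = (1024 + 16*19)*1335 = (1024 + 304)*1335 = 1328*1335 = 1772880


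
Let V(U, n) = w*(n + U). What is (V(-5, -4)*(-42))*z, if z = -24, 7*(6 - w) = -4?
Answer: -59616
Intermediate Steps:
w = 46/7 (w = 6 - ⅐*(-4) = 6 + 4/7 = 46/7 ≈ 6.5714)
V(U, n) = 46*U/7 + 46*n/7 (V(U, n) = 46*(n + U)/7 = 46*(U + n)/7 = 46*U/7 + 46*n/7)
(V(-5, -4)*(-42))*z = (((46/7)*(-5) + (46/7)*(-4))*(-42))*(-24) = ((-230/7 - 184/7)*(-42))*(-24) = -414/7*(-42)*(-24) = 2484*(-24) = -59616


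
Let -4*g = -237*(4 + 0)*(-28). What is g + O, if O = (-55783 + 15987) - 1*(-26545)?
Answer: -19887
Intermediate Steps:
g = -6636 (g = -(-237*(4 + 0))*(-28)/4 = -(-237*4)*(-28)/4 = -(-79*12)*(-28)/4 = -(-237)*(-28) = -¼*26544 = -6636)
O = -13251 (O = -39796 + 26545 = -13251)
g + O = -6636 - 13251 = -19887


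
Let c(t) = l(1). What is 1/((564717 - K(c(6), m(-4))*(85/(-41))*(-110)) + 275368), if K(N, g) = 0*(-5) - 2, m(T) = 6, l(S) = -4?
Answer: 41/34462185 ≈ 1.1897e-6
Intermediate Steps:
c(t) = -4
K(N, g) = -2 (K(N, g) = 0 - 2 = -2)
1/((564717 - K(c(6), m(-4))*(85/(-41))*(-110)) + 275368) = 1/((564717 - (-170/(-41))*(-110)) + 275368) = 1/((564717 - (-170*(-1)/41)*(-110)) + 275368) = 1/((564717 - (-2*(-85/41))*(-110)) + 275368) = 1/((564717 - 170*(-110)/41) + 275368) = 1/((564717 - 1*(-18700/41)) + 275368) = 1/((564717 + 18700/41) + 275368) = 1/(23172097/41 + 275368) = 1/(34462185/41) = 41/34462185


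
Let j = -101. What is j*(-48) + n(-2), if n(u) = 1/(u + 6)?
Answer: 19393/4 ≈ 4848.3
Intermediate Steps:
n(u) = 1/(6 + u)
j*(-48) + n(-2) = -101*(-48) + 1/(6 - 2) = 4848 + 1/4 = 19393/4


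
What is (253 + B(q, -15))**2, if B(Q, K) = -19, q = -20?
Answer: 54756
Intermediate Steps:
(253 + B(q, -15))**2 = (253 - 19)**2 = 234**2 = 54756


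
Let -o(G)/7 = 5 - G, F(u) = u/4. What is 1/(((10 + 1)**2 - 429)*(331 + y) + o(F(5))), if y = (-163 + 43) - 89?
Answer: -4/150409 ≈ -2.6594e-5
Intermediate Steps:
F(u) = u/4 (F(u) = u*(1/4) = u/4)
o(G) = -35 + 7*G (o(G) = -7*(5 - G) = -35 + 7*G)
y = -209 (y = -120 - 89 = -209)
1/(((10 + 1)**2 - 429)*(331 + y) + o(F(5))) = 1/(((10 + 1)**2 - 429)*(331 - 209) + (-35 + 7*((1/4)*5))) = 1/((11**2 - 429)*122 + (-35 + 7*(5/4))) = 1/((121 - 429)*122 + (-35 + 35/4)) = 1/(-308*122 - 105/4) = 1/(-37576 - 105/4) = 1/(-150409/4) = -4/150409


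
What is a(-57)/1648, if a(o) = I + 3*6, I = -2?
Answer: 1/103 ≈ 0.0097087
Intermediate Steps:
a(o) = 16 (a(o) = -2 + 3*6 = -2 + 18 = 16)
a(-57)/1648 = 16/1648 = 16*(1/1648) = 1/103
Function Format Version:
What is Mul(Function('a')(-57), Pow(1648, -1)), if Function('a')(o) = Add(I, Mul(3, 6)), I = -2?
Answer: Rational(1, 103) ≈ 0.0097087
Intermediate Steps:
Function('a')(o) = 16 (Function('a')(o) = Add(-2, Mul(3, 6)) = Add(-2, 18) = 16)
Mul(Function('a')(-57), Pow(1648, -1)) = Mul(16, Pow(1648, -1)) = Mul(16, Rational(1, 1648)) = Rational(1, 103)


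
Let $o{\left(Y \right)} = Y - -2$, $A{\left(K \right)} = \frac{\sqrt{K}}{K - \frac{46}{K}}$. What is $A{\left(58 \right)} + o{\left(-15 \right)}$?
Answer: $-13 + \frac{29 \sqrt{58}}{1659} \approx -12.867$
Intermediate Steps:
$A{\left(K \right)} = \frac{\sqrt{K}}{K - \frac{46}{K}}$
$o{\left(Y \right)} = 2 + Y$ ($o{\left(Y \right)} = Y + 2 = 2 + Y$)
$A{\left(58 \right)} + o{\left(-15 \right)} = \frac{58^{\frac{3}{2}}}{-46 + 58^{2}} + \left(2 - 15\right) = \frac{58 \sqrt{58}}{-46 + 3364} - 13 = \frac{58 \sqrt{58}}{3318} - 13 = 58 \sqrt{58} \cdot \frac{1}{3318} - 13 = \frac{29 \sqrt{58}}{1659} - 13 = -13 + \frac{29 \sqrt{58}}{1659}$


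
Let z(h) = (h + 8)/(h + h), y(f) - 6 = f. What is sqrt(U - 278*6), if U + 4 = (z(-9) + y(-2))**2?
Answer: I*sqrt(536399)/18 ≈ 40.688*I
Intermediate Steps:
y(f) = 6 + f
z(h) = (8 + h)/(2*h) (z(h) = (8 + h)/((2*h)) = (8 + h)*(1/(2*h)) = (8 + h)/(2*h))
U = 4033/324 (U = -4 + ((1/2)*(8 - 9)/(-9) + (6 - 2))**2 = -4 + ((1/2)*(-1/9)*(-1) + 4)**2 = -4 + (1/18 + 4)**2 = -4 + (73/18)**2 = -4 + 5329/324 = 4033/324 ≈ 12.448)
sqrt(U - 278*6) = sqrt(4033/324 - 278*6) = sqrt(4033/324 - 1668) = sqrt(-536399/324) = I*sqrt(536399)/18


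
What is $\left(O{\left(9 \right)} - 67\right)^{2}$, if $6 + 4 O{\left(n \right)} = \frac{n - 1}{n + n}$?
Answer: $\frac{1515361}{324} \approx 4677.0$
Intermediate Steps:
$O{\left(n \right)} = - \frac{3}{2} + \frac{-1 + n}{8 n}$ ($O{\left(n \right)} = - \frac{3}{2} + \frac{\left(n - 1\right) \frac{1}{n + n}}{4} = - \frac{3}{2} + \frac{\left(-1 + n\right) \frac{1}{2 n}}{4} = - \frac{3}{2} + \frac{\frac{1}{2} \frac{1}{n} \left(-1 + n\right)}{4} = - \frac{3}{2} + \frac{-1 + n}{8 n}$)
$\left(O{\left(9 \right)} - 67\right)^{2} = \left(\frac{-1 - 99}{8 \cdot 9} - 67\right)^{2} = \left(\frac{1}{8} \cdot \frac{1}{9} \left(-1 - 99\right) - 67\right)^{2} = \left(\frac{1}{8} \cdot \frac{1}{9} \left(-100\right) - 67\right)^{2} = \left(- \frac{25}{18} - 67\right)^{2} = \left(- \frac{1231}{18}\right)^{2} = \frac{1515361}{324}$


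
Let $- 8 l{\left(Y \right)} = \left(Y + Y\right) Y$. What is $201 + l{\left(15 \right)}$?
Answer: $\frac{579}{4} \approx 144.75$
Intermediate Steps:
$l{\left(Y \right)} = - \frac{Y^{2}}{4}$ ($l{\left(Y \right)} = - \frac{\left(Y + Y\right) Y}{8} = - \frac{2 Y Y}{8} = - \frac{2 Y^{2}}{8} = - \frac{Y^{2}}{4}$)
$201 + l{\left(15 \right)} = 201 - \frac{15^{2}}{4} = 201 - \frac{225}{4} = \frac{579}{4}$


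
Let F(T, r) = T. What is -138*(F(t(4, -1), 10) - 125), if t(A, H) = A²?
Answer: 15042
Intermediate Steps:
-138*(F(t(4, -1), 10) - 125) = -138*(4² - 125) = -138*(16 - 125) = -138*(-109) = 15042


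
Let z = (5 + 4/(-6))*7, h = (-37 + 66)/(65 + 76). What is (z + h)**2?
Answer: 18541636/19881 ≈ 932.63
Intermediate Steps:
h = 29/141 ≈ 0.20567
z = 91/3 (z = (5 + 4*(-1/6))*7 = (5 - 2/3)*7 = (13/3)*7 = 91/3 ≈ 30.333)
(z + h)**2 = (91/3 + 29/141)**2 = (4306/141)**2 = 18541636/19881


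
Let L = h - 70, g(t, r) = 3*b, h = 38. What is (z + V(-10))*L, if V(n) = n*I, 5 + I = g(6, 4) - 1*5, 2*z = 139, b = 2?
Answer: -3504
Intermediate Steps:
z = 139/2 (z = (½)*139 = 139/2 ≈ 69.500)
g(t, r) = 6 (g(t, r) = 3*2 = 6)
I = -4 (I = -5 + (6 - 1*5) = -5 + (6 - 5) = -5 + 1 = -4)
L = -32 (L = 38 - 70 = -32)
V(n) = -4*n (V(n) = n*(-4) = -4*n)
(z + V(-10))*L = (139/2 - 4*(-10))*(-32) = (139/2 + 40)*(-32) = (219/2)*(-32) = -3504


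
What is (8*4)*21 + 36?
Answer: 708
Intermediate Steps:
(8*4)*21 + 36 = 32*21 + 36 = 672 + 36 = 708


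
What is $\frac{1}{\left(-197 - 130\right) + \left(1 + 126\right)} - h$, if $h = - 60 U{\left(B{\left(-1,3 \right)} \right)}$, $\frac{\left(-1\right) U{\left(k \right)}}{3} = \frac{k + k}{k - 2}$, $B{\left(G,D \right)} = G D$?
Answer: $- \frac{43201}{200} \approx -216.0$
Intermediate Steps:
$B{\left(G,D \right)} = D G$
$U{\left(k \right)} = - \frac{6 k}{-2 + k}$ ($U{\left(k \right)} = - 3 \frac{k + k}{k - 2} = - 3 \frac{2 k}{-2 + k} = - \frac{6 k}{-2 + k}$)
$h = 216$ ($h = - 60 \left(- \frac{6 \cdot 3 \left(-1\right)}{-2 + 3 \left(-1\right)}\right) = - 60 \left(\left(-6\right) \left(-3\right) \frac{1}{-2 - 3}\right) = - 60 \left(\left(-6\right) \left(-3\right) \frac{1}{-5}\right) = - 60 \left(\left(-6\right) \left(-3\right) \left(- \frac{1}{5}\right)\right) = \left(-60\right) \left(- \frac{18}{5}\right) = 216$)
$\frac{1}{\left(-197 - 130\right) + \left(1 + 126\right)} - h = \frac{1}{\left(-197 - 130\right) + \left(1 + 126\right)} - 216 = \frac{1}{\left(-197 - 130\right) + 127} - 216 = \frac{1}{-327 + 127} - 216 = \frac{1}{-200} - 216 = - \frac{1}{200} - 216 = - \frac{43201}{200}$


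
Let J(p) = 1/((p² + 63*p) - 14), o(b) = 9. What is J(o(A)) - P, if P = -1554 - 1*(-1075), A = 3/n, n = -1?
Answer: 303687/634 ≈ 479.00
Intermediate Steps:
A = -3 (A = 3/(-1) = 3*(-1) = -3)
P = -479 (P = -1554 + 1075 = -479)
J(p) = 1/(-14 + p² + 63*p)
J(o(A)) - P = 1/(-14 + 9² + 63*9) - 1*(-479) = 1/(-14 + 81 + 567) + 479 = 1/634 + 479 = 303687/634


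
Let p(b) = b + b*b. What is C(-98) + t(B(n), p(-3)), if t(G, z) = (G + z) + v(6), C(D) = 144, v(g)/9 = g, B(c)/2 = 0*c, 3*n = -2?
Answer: 204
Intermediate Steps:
n = -⅔ (n = (⅓)*(-2) = -⅔ ≈ -0.66667)
B(c) = 0 (B(c) = 2*(0*c) = 2*0 = 0)
v(g) = 9*g
p(b) = b + b²
t(G, z) = 54 + G + z (t(G, z) = (G + z) + 9*6 = (G + z) + 54 = 54 + G + z)
C(-98) + t(B(n), p(-3)) = 144 + (54 + 0 - 3*(1 - 3)) = 144 + (54 + 0 - 3*(-2)) = 144 + (54 + 0 + 6) = 144 + 60 = 204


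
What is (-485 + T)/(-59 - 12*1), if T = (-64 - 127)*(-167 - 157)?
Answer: -61399/71 ≈ -864.77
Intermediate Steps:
T = 61884 (T = -191*(-324) = 61884)
(-485 + T)/(-59 - 12*1) = (-485 + 61884)/(-59 - 12*1) = 61399/(-59 - 12) = 61399/(-71) = 61399*(-1/71) = -61399/71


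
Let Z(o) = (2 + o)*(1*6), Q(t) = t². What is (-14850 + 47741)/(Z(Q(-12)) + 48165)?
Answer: 32891/49041 ≈ 0.67068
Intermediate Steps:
Z(o) = 12 + 6*o (Z(o) = (2 + o)*6 = 12 + 6*o)
(-14850 + 47741)/(Z(Q(-12)) + 48165) = (-14850 + 47741)/((12 + 6*(-12)²) + 48165) = 32891/((12 + 6*144) + 48165) = 32891/((12 + 864) + 48165) = 32891/(876 + 48165) = 32891/49041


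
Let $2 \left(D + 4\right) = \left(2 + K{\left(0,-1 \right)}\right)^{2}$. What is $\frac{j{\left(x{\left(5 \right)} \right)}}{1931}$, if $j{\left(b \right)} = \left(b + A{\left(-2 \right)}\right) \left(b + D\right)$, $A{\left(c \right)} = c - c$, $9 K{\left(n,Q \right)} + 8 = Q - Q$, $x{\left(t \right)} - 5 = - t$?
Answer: $0$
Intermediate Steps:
$x{\left(t \right)} = 5 - t$
$K{\left(n,Q \right)} = - \frac{8}{9}$ ($K{\left(n,Q \right)} = - \frac{8}{9} + \frac{Q - Q}{9} = - \frac{8}{9} + \frac{1}{9} \cdot 0 = - \frac{8}{9} + 0 = - \frac{8}{9}$)
$A{\left(c \right)} = 0$
$D = - \frac{274}{81}$ ($D = -4 + \frac{\left(2 - \frac{8}{9}\right)^{2}}{2} = -4 + \frac{\left(\frac{10}{9}\right)^{2}}{2} = -4 + \frac{1}{2} \cdot \frac{100}{81} = -4 + \frac{50}{81} = - \frac{274}{81} \approx -3.3827$)
$j{\left(b \right)} = b \left(- \frac{274}{81} + b\right)$ ($j{\left(b \right)} = \left(b + 0\right) \left(b - \frac{274}{81}\right) = b \left(- \frac{274}{81} + b\right)$)
$\frac{j{\left(x{\left(5 \right)} \right)}}{1931} = \frac{\frac{1}{81} \left(5 - 5\right) \left(-274 + 81 \left(5 - 5\right)\right)}{1931} = \frac{\left(5 - 5\right) \left(-274 + 81 \left(5 - 5\right)\right)}{81} \cdot \frac{1}{1931} = \frac{1}{81} \cdot 0 \left(-274 + 81 \cdot 0\right) \frac{1}{1931} = \frac{1}{81} \cdot 0 \left(-274 + 0\right) \frac{1}{1931} = \frac{1}{81} \cdot 0 \left(-274\right) \frac{1}{1931} = 0 \cdot \frac{1}{1931} = 0$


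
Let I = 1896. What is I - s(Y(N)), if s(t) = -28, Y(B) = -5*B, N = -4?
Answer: 1924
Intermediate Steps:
I - s(Y(N)) = 1896 - 1*(-28) = 1896 + 28 = 1924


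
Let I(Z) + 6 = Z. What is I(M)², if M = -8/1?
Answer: 196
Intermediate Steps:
M = -8 ≈ -8.0000
I(Z) = -6 + Z
I(M)² = (-6 - 8)² = (-14)² = 196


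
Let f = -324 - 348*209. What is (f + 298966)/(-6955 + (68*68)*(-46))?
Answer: -11890/11561 ≈ -1.0285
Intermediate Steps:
f = -73056 (f = -324 - 72732 = -73056)
(f + 298966)/(-6955 + (68*68)*(-46)) = (-73056 + 298966)/(-6955 + (68*68)*(-46)) = 225910/(-6955 + 4624*(-46)) = 225910/(-6955 - 212704) = 225910/(-219659) = 225910*(-1/219659) = -11890/11561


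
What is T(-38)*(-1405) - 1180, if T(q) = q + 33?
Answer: 5845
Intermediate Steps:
T(q) = 33 + q
T(-38)*(-1405) - 1180 = (33 - 38)*(-1405) - 1180 = -5*(-1405) - 1180 = 7025 - 1180 = 5845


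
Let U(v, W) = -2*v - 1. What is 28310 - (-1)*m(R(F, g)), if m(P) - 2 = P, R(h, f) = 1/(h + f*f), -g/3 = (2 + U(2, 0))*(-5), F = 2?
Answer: 57388425/2027 ≈ 28312.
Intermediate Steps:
U(v, W) = -1 - 2*v
g = -45 (g = -3*(2 + (-1 - 2*2))*(-5) = -3*(2 + (-1 - 4))*(-5) = -3*(2 - 5)*(-5) = -(-9)*(-5) = -3*15 = -45)
R(h, f) = 1/(h + f²)
m(P) = 2 + P
28310 - (-1)*m(R(F, g)) = 28310 - (-1)*(2 + 1/(2 + (-45)²)) = 28310 - (-1)*(2 + 1/(2 + 2025)) = 28310 - (-1)*(2 + 1/2027) = 28310 - (-1)*4055/2027 = 28310 - 1*(-4055/2027) = 28310 + 4055/2027 = 57388425/2027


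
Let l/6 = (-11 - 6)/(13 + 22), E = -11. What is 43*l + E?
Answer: -4771/35 ≈ -136.31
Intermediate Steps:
l = -102/35 (l = 6*((-11 - 6)/(13 + 22)) = 6*(-17/35) = -102/35 ≈ -2.9143)
43*l + E = 43*(-102/35) - 11 = -4386/35 - 11 = -4771/35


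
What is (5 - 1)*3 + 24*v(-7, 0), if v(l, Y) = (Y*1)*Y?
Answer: 12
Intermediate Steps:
v(l, Y) = Y² (v(l, Y) = Y*Y = Y²)
(5 - 1)*3 + 24*v(-7, 0) = (5 - 1)*3 + 24*0² = 4*3 + 24*0 = 12 + 0 = 12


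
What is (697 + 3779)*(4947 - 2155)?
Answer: 12496992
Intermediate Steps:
(697 + 3779)*(4947 - 2155) = 4476*2792 = 12496992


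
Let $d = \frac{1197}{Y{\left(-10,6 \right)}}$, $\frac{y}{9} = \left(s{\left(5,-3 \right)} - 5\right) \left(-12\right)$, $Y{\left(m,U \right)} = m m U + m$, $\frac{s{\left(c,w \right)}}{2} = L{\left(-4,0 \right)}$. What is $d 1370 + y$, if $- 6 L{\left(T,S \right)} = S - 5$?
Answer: $\frac{185229}{59} \approx 3139.5$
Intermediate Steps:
$L{\left(T,S \right)} = \frac{5}{6} - \frac{S}{6}$ ($L{\left(T,S \right)} = - \frac{S - 5}{6} = - \frac{-5 + S}{6} = \frac{5}{6} - \frac{S}{6}$)
$s{\left(c,w \right)} = \frac{5}{3}$ ($s{\left(c,w \right)} = 2 \left(\frac{5}{6} - 0\right) = 2 \left(\frac{5}{6} + 0\right) = 2 \cdot \frac{5}{6} = \frac{5}{3}$)
$Y{\left(m,U \right)} = m + U m^{2}$ ($Y{\left(m,U \right)} = m^{2} U + m = U m^{2} + m = m + U m^{2}$)
$y = 360$ ($y = 9 \left(\frac{5}{3} - 5\right) \left(-12\right) = 9 \left(\left(- \frac{10}{3}\right) \left(-12\right)\right) = 9 \cdot 40 = 360$)
$d = \frac{1197}{590}$ ($d = \frac{1197}{\left(-10\right) \left(1 + 6 \left(-10\right)\right)} = \frac{1197}{\left(-10\right) \left(1 - 60\right)} = \frac{1197}{\left(-10\right) \left(-59\right)} = \frac{1197}{590} \approx 2.0288$)
$d 1370 + y = \frac{1197}{590} \cdot 1370 + 360 = \frac{163989}{59} + 360 = \frac{185229}{59}$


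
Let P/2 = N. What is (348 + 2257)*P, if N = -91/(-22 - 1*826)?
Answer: 237055/424 ≈ 559.09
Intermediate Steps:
N = 91/848 (N = -91/(-22 - 826) = -91/(-848) = -91*(-1/848) = 91/848 ≈ 0.10731)
P = 91/424 (P = 2*(91/848) = 91/424 ≈ 0.21462)
(348 + 2257)*P = (348 + 2257)*(91/424) = 2605*(91/424) = 237055/424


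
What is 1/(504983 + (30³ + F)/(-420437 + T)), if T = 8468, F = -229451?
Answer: 411969/208037543978 ≈ 1.9803e-6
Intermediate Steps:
1/(504983 + (30³ + F)/(-420437 + T)) = 1/(504983 + (30³ - 229451)/(-420437 + 8468)) = 1/(504983 + (27000 - 229451)/(-411969)) = 1/(504983 - 202451*(-1/411969)) = 1/(504983 + 202451/411969) = 1/(208037543978/411969) = 411969/208037543978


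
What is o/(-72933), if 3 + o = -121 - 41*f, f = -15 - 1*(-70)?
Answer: 793/24311 ≈ 0.032619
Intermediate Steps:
f = 55 (f = -15 + 70 = 55)
o = -2379 (o = -3 + (-121 - 41*55) = -3 + (-121 - 2255) = -3 - 2376 = -2379)
o/(-72933) = -2379/(-72933) = -2379*(-1/72933) = 793/24311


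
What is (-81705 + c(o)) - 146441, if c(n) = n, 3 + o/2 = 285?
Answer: -227582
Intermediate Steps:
o = 564 (o = -6 + 2*285 = -6 + 570 = 564)
(-81705 + c(o)) - 146441 = (-81705 + 564) - 146441 = -81141 - 146441 = -227582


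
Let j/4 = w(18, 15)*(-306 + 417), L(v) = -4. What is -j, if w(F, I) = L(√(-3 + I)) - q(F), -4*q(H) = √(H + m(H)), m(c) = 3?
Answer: 1776 - 111*√21 ≈ 1267.3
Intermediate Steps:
q(H) = -√(3 + H)/4 (q(H) = -√(H + 3)/4 = -√(3 + H)/4)
w(F, I) = -4 + √(3 + F)/4 (w(F, I) = -4 - (-1)*√(3 + F)/4 = -4 + √(3 + F)/4)
j = -1776 + 111*√21 (j = 4*((-4 + √(3 + 18)/4)*(-306 + 417)) = 4*((-4 + √21/4)*111) = 4*(-444 + 111*√21/4) = -1776 + 111*√21 ≈ -1267.3)
-j = -(-1776 + 111*√21) = 1776 - 111*√21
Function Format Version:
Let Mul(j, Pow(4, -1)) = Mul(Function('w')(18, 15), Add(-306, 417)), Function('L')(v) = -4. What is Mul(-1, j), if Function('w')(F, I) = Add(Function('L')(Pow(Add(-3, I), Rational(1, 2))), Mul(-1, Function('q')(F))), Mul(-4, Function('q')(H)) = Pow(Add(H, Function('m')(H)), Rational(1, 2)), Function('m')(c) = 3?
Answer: Add(1776, Mul(-111, Pow(21, Rational(1, 2)))) ≈ 1267.3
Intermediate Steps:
Function('q')(H) = Mul(Rational(-1, 4), Pow(Add(3, H), Rational(1, 2))) (Function('q')(H) = Mul(Rational(-1, 4), Pow(Add(H, 3), Rational(1, 2))) = Mul(Rational(-1, 4), Pow(Add(3, H), Rational(1, 2))))
Function('w')(F, I) = Add(-4, Mul(Rational(1, 4), Pow(Add(3, F), Rational(1, 2)))) (Function('w')(F, I) = Add(-4, Mul(-1, Mul(Rational(-1, 4), Pow(Add(3, F), Rational(1, 2))))) = Add(-4, Mul(Rational(1, 4), Pow(Add(3, F), Rational(1, 2)))))
j = Add(-1776, Mul(111, Pow(21, Rational(1, 2)))) (j = Mul(4, Mul(Add(-4, Mul(Rational(1, 4), Pow(Add(3, 18), Rational(1, 2)))), Add(-306, 417))) = Mul(4, Mul(Add(-4, Mul(Rational(1, 4), Pow(21, Rational(1, 2)))), 111)) = Mul(4, Add(-444, Mul(Rational(111, 4), Pow(21, Rational(1, 2))))) = Add(-1776, Mul(111, Pow(21, Rational(1, 2)))) ≈ -1267.3)
Mul(-1, j) = Mul(-1, Add(-1776, Mul(111, Pow(21, Rational(1, 2))))) = Add(1776, Mul(-111, Pow(21, Rational(1, 2))))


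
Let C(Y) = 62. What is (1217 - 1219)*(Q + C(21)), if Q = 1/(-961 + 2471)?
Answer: -93621/755 ≈ -124.00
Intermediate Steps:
Q = 1/1510 ≈ 0.00066225
(1217 - 1219)*(Q + C(21)) = (1217 - 1219)*(1/1510 + 62) = -2*93621/1510 = -93621/755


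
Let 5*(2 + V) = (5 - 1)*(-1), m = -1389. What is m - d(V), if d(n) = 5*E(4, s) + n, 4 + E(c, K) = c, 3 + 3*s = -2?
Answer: -6931/5 ≈ -1386.2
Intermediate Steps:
s = -5/3 (s = -1 + (⅓)*(-2) = -1 - ⅔ = -5/3 ≈ -1.6667)
E(c, K) = -4 + c
V = -14/5 (V = -2 + ((5 - 1)*(-1))/5 = -2 + (4*(-1))/5 = -2 + (⅕)*(-4) = -2 - ⅘ = -14/5 ≈ -2.8000)
d(n) = n (d(n) = 5*(-4 + 4) + n = 5*0 + n = 0 + n = n)
m - d(V) = -1389 - 1*(-14/5) = -1389 + 14/5 = -6931/5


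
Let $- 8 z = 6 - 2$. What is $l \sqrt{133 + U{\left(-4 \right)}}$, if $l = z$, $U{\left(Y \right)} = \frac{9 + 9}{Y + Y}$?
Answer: $- \frac{\sqrt{523}}{4} \approx -5.7173$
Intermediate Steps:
$U{\left(Y \right)} = \frac{9}{Y}$ ($U{\left(Y \right)} = \frac{18}{2 Y} = 18 \frac{1}{2 Y} = \frac{9}{Y}$)
$z = - \frac{1}{2}$ ($z = - \frac{6 - 2}{8} = \left(- \frac{1}{8}\right) 4 = - \frac{1}{2} \approx -0.5$)
$l = - \frac{1}{2} \approx -0.5$
$l \sqrt{133 + U{\left(-4 \right)}} = - \frac{\sqrt{133 + \frac{9}{-4}}}{2} = - \frac{\sqrt{133 + 9 \left(- \frac{1}{4}\right)}}{2} = - \frac{\sqrt{133 - \frac{9}{4}}}{2} = - \frac{\sqrt{\frac{523}{4}}}{2} = - \frac{\frac{1}{2} \sqrt{523}}{2} = - \frac{\sqrt{523}}{4}$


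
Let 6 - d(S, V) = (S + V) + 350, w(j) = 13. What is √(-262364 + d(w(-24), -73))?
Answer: 2*I*√65662 ≈ 512.49*I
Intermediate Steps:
d(S, V) = -344 - S - V (d(S, V) = 6 - ((S + V) + 350) = 6 - (350 + S + V) = 6 + (-350 - S - V) = -344 - S - V)
√(-262364 + d(w(-24), -73)) = √(-262364 + (-344 - 1*13 - 1*(-73))) = √(-262364 + (-344 - 13 + 73)) = √(-262364 - 284) = √(-262648) = 2*I*√65662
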